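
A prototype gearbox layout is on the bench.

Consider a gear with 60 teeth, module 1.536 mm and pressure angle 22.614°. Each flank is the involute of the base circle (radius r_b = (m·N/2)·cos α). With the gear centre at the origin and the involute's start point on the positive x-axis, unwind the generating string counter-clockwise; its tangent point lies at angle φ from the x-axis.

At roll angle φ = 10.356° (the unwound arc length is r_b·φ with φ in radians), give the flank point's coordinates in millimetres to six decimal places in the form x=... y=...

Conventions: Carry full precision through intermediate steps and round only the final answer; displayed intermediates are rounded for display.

x=43.226363 y=0.083452

class = single-mesh tooth geometry [base-circle involute, m = 1.536, 60T]
pitch radius r_p = m·N/2 = 1.536·60/2 = 46.080000
base radius r_b = r_p·cos α = 46.080000·cos 22.614° = 42.537199
roll angle φ = 10.356° = 0.18074630 rad
x = r_b·(cos φ + φ·sin φ) = 43.226363
y = r_b·(sin φ − φ·cos φ) = 0.083452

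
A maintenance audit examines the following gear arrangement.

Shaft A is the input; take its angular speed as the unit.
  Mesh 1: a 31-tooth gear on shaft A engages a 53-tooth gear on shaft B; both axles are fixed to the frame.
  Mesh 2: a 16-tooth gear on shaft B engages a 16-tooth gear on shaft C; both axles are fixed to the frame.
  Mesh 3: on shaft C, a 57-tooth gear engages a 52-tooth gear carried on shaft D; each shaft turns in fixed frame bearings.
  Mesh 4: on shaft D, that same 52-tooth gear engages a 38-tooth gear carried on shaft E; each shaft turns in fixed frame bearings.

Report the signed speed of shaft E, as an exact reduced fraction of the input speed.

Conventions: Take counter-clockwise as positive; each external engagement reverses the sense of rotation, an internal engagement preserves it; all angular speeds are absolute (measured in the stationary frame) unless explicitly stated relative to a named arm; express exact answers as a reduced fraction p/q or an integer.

93/106

4-mesh fixed-axis compound train (all bearings frame-fixed)
mesh 1 [31T→53T]: |ω|/ω_in = 1×31/53 = 31/53, sense flips to −
mesh 2 [16T→16T]: |ω|/ω_in = (31/53)×16/16 = 31/53, sense flips to +
mesh 3 [57T→52T]: |ω|/ω_in = (31/53)×57/52 = 1767/2756, sense flips to −
mesh 4 [52T→38T]: |ω|/ω_in = (1767/2756)×52/38 = 93/106, sense flips to +
signed output speed (× input speed) = 93/106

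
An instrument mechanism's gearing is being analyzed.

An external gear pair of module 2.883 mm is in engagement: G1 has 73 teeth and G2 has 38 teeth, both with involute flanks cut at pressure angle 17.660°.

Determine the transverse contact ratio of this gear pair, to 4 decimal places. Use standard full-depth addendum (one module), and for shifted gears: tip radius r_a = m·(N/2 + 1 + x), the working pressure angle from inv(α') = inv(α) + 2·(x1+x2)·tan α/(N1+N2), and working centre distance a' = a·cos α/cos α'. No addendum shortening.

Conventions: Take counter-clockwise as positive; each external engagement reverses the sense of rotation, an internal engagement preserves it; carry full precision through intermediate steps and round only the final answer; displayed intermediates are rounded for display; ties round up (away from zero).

1.8985

single-mesh involute tooth geometry (73T engaging 38T at module 2.883)
base radii: r_b1 = 100.270402, r_b2 = 52.195552
tip radii: r_a1 = 108.112500, r_a2 = 57.660000
no profile shift: α' = α, a' = a
action lengths: √(r_a1²−r_b1²) = 40.424733, √(r_a2²−r_b2²) = 24.501020
base pitch p_b = π·m·cos α = 8.630377
CR = (40.424733 + 24.501020 − 160.006500·sin 17.66000°)/8.630377 = 1.898517
contact ratio ≈ 1.8985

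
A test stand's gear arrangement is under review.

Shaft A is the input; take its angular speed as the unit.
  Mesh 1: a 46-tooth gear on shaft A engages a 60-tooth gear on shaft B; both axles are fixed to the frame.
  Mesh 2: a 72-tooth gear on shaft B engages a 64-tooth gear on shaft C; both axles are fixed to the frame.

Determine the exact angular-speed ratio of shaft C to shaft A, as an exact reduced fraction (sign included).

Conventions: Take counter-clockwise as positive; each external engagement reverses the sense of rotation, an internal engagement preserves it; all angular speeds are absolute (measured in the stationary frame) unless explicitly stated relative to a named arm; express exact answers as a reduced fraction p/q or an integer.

69/80

class = fixed-axis compound train [2 meshes; 2 ratios multiply, 2 sense flips]
mesh 1 [46T→60T]: running ratio 23/30, sense −
mesh 2 [72T→64T]: running ratio 69/80, sense +
ω_out/ω_in = 69/80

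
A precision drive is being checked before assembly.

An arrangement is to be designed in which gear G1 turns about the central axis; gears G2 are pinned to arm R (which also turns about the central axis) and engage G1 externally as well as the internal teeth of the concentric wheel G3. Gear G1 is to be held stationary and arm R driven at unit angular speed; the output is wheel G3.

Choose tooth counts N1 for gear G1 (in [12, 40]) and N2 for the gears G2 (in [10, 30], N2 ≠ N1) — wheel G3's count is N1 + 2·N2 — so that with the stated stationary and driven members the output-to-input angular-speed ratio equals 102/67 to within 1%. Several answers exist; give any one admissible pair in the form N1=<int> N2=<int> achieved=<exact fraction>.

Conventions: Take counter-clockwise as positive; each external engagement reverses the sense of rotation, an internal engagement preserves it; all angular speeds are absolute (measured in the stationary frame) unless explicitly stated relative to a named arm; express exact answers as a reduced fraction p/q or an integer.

planetary set to be sized for 102/67 (Willis relation)
Willis with ω_sun = 0: ω_ring/ω_arm = (N1+N3)/N3; set equal to 102/67  ⇒  N3/N1 = 1/(102/67 − 1) = 67/35
N3 = N1 + 2·N2  ⇒  N2/N1 = (N3/N1 − 1)/2 = (67/35 − 1)/2 = 16/35
smallest multiple with N1 ≥ 12 and N2 ≥ 10: k = 1  ⇒  N1 = 1·35 = 35, N2 = 1·16 = 16 (N1 ≤ 40, N2 ≤ 30, N2 ≠ N1 ✓), N3 = 35 + 2·16 = 67
check: (N1+N3)/N3 with N1 = 35, N3 = 67 gives 102/67; |achieved − target| = 0 ≤ 51/3350 ✓

N1=35 N2=16 achieved=102/67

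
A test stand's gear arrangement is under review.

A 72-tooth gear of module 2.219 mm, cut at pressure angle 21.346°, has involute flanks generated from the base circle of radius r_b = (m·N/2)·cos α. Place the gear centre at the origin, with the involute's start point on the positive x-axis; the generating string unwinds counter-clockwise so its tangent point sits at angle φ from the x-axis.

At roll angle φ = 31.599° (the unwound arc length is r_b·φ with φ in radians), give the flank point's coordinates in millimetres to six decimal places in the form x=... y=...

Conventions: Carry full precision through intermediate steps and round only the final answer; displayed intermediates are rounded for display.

topology: single-mesh involute geometry — m = 2.219, N = 72
pitch radius r_p = m·N/2 = 2.219·72/2 = 79.884000
base radius r_b = r_p·cos α = 79.884000·cos 21.346° = 74.403901
roll angle φ = 31.599° = 0.55150659 rad
x = r_b·(cos φ + φ·sin φ) = 84.873241
y = r_b·(sin φ − φ·cos φ) = 4.035145

x=84.873241 y=4.035145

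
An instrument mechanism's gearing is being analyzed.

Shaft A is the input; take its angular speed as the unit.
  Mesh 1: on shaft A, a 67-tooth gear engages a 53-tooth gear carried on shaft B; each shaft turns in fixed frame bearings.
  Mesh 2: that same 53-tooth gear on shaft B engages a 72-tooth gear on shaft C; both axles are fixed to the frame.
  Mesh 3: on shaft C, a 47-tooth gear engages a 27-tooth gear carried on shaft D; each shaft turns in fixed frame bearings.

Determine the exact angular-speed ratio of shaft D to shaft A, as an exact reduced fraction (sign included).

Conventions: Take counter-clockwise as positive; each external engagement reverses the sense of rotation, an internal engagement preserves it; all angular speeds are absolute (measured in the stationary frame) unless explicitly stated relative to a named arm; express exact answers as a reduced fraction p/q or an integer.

class = fixed-axis compound train [3 meshes; 3 ratios multiply, 3 sense flips]
mesh 1 [67T→53T]: running ratio 67/53, sense −
mesh 2 [53T→72T]: running ratio 67/72, sense +
mesh 3 [47T→27T]: running ratio 3149/1944, sense −
ω_out/ω_in = -3149/1944

-3149/1944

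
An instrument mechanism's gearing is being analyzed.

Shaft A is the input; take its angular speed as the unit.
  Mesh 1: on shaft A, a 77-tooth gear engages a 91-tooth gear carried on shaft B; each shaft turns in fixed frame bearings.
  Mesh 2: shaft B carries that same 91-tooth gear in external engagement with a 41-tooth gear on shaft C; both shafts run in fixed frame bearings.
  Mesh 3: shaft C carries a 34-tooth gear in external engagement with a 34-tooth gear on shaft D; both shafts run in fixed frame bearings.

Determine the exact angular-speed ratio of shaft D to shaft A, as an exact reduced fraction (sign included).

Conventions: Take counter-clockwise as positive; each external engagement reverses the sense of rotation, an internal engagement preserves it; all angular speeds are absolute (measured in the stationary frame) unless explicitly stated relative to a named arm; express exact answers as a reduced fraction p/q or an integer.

-77/41

class = fixed-axis compound train [3 meshes; 3 ratios multiply, 3 sense flips]
mesh 1 [77T→91T]: running ratio 11/13, sense −
mesh 2 [91T→41T]: running ratio 77/41, sense +
mesh 3 [34T→34T]: running ratio 77/41, sense −
ω_out/ω_in = -77/41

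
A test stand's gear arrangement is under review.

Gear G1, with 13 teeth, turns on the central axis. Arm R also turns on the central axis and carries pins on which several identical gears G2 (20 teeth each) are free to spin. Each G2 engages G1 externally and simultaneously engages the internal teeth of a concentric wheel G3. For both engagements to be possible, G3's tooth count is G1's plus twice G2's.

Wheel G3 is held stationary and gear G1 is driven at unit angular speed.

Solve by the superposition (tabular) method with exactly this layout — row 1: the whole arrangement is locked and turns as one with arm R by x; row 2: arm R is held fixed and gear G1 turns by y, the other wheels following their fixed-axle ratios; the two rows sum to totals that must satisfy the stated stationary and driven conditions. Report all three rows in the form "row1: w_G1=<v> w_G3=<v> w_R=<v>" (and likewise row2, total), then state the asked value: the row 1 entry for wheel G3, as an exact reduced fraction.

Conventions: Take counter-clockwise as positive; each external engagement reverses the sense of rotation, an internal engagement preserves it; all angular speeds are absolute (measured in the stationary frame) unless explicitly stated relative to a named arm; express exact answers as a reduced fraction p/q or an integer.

row1: w_G1=13/66 w_G3=13/66 w_R=13/66
row2: w_G1=53/66 w_G3=-13/66 w_R=0
total: w_G1=1 w_G3=0 w_R=13/66
asked value: 13/66

planetary set (13T centre, 20T on arm, 53T internal) — Willis relation
superposition row 1 [locked train]: every member turns x
row 2 (arm held, sun turns y): ω_ring = −(13/53)·y, ω_arm = 0
boundary: total ω_ring = x − (13/53)·y = 0 and total ω_sun = x + y = 1  ⇒  y = 53/66, x = 13/66
row 2 ring = −(13/53)·53/66 = -13/66
totals (row 1 + row 2): sun 13/66 + 53/66 = 1, ring 13/66 + (-13/66) = 0, arm 13/66 + 0 = 13/66
asked cell (row1, ring) = 13/66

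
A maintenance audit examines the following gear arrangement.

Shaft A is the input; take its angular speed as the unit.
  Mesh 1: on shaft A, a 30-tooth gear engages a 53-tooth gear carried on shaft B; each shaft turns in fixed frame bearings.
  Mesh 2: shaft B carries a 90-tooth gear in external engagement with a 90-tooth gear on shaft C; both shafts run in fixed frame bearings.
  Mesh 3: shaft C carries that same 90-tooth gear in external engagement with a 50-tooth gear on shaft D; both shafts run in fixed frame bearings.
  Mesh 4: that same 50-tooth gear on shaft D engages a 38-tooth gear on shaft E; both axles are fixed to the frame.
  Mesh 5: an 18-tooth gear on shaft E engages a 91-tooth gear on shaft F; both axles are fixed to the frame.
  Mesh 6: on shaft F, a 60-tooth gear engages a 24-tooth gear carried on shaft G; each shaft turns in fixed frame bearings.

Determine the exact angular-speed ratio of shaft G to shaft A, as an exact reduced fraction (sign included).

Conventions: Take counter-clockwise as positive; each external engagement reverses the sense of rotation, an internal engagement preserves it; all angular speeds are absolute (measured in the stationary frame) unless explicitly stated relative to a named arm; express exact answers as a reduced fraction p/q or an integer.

60750/91637

class = fixed-axis compound train [6 meshes; 6 ratios multiply, 6 sense flips]
mesh 1 [30T→53T]: running ratio 30/53, sense −
mesh 2 [90T→90T]: running ratio 30/53, sense +
mesh 3 [90T→50T]: running ratio 54/53, sense −
mesh 4 [50T→38T]: running ratio 1350/1007, sense +
mesh 5 [18T→91T]: running ratio 24300/91637, sense −
mesh 6 [60T→24T]: running ratio 60750/91637, sense +
ω_out/ω_in = 60750/91637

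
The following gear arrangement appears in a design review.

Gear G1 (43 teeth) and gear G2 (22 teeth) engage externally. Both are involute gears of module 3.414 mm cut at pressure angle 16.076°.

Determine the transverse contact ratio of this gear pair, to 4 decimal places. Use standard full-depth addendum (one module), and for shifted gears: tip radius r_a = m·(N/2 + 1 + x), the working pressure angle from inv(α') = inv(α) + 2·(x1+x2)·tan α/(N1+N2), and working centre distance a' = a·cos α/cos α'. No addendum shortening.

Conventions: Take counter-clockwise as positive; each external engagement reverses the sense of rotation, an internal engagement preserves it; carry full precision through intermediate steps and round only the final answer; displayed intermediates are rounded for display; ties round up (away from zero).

1.8534

single-mesh involute tooth geometry (43T engaging 22T at module 3.414)
base radii: r_b1 = 70.530671, r_b2 = 36.085460
tip radii: r_a1 = 76.815000, r_a2 = 40.968000
no profile shift: α' = α, a' = a
action lengths: √(r_a1²−r_b1²) = 30.429734, √(r_a2²−r_b2²) = 19.396305
base pitch p_b = π·m·cos α = 10.305983
CR = (30.429734 + 19.396305 − 110.955000·sin 16.07600°)/10.305983 = 1.853413
contact ratio ≈ 1.8534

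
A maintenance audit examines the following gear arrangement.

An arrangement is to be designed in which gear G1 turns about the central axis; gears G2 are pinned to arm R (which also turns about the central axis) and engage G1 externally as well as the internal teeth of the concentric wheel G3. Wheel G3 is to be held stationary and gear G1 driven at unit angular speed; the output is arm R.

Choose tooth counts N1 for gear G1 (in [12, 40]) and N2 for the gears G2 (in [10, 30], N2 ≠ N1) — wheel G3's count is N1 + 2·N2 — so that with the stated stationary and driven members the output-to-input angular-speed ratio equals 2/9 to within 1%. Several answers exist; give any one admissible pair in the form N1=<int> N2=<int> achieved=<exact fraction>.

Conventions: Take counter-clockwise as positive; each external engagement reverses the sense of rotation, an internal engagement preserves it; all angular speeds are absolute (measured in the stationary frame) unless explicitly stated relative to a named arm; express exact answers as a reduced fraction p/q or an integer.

topology: planetary set — design target 2/9, arm = carrier (Willis)
Willis with ω_ring = 0: ω_arm/ω_sun = N1/(N1+N3); set equal to 2/9  ⇒  N3/N1 = 1/(2/9) − 1 = 7/2
N3 = N1 + 2·N2  ⇒  N2/N1 = (N3/N1 − 1)/2 = (7/2 − 1)/2 = 5/4
smallest multiple with N1 ≥ 12 and N2 ≥ 10: k = 3  ⇒  N1 = 3·4 = 12, N2 = 3·5 = 15 (N1 ≤ 40, N2 ≤ 30, N2 ≠ N1 ✓), N3 = 12 + 2·15 = 42
check: N1/(N1+N3) with N1 = 12, N3 = 42 gives 2/9; |achieved − target| = 0 ≤ 1/450 ✓

N1=12 N2=15 achieved=2/9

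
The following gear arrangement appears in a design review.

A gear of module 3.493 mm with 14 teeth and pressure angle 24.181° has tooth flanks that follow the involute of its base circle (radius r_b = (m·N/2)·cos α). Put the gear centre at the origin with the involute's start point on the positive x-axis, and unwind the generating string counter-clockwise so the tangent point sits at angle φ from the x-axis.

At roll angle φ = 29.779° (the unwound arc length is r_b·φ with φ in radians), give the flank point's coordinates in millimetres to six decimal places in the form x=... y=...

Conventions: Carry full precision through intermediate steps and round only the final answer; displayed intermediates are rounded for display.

class = single-mesh tooth geometry [base-circle involute, m = 3.493, 14T]
pitch radius r_p = m·N/2 = 3.493·14/2 = 24.451000
base radius r_b = r_p·cos α = 24.451000·cos 24.181° = 22.305571
roll angle φ = 29.779° = 0.51974160 rad
x = r_b·(cos φ + φ·sin φ) = 25.117864
y = r_b·(sin φ − φ·cos φ) = 1.015961

x=25.117864 y=1.015961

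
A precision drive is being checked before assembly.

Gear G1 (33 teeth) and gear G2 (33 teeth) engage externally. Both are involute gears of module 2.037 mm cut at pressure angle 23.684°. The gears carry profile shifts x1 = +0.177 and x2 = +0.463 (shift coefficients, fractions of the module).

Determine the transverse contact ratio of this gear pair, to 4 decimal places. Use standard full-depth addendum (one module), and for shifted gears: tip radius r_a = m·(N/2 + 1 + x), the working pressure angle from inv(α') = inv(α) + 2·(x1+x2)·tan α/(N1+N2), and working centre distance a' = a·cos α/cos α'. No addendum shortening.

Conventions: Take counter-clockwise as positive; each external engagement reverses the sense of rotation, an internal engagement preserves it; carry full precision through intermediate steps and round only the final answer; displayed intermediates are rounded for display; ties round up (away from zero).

recognized (one external pair, fixed centres): single-mesh tooth geometry, m = 2.037, N1 = 33, N2 = 33
base radii: r_b1 = 30.779649, r_b2 = 30.779649
tip radii: r_a1 = 36.008049, r_a2 = 36.590631
inv(α') = inv(23.684°) + 2·(+0.177+0.463)·tan α/(33+33) = 0.03377939  ⇒  α' = 25.95956°
a' = a·cos α / cos α' = 67.2210·cos 23.684°/cos 25.95956° = 68.467443
action lengths: √(r_a1²−r_b1²) = 18.686701, √(r_a2²−r_b2²) = 19.786043
base pitch p_b = π·m·cos α = 5.860431
CR = (18.686701 + 19.786043 − 68.467443·sin 25.95956°)/5.860431 = 1.450752
contact ratio ≈ 1.4508

1.4508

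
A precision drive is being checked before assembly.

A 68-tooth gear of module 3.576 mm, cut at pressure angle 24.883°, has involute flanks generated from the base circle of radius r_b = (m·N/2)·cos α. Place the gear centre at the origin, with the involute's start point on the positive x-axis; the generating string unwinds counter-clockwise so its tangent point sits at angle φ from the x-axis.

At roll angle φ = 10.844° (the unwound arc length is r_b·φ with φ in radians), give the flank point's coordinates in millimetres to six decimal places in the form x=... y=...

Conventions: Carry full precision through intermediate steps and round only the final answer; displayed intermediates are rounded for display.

class = single-mesh tooth geometry [base-circle involute, m = 3.576, 68T]
pitch radius r_p = m·N/2 = 3.576·68/2 = 121.584000
base radius r_b = r_p·cos α = 121.584000·cos 24.883° = 110.297223
roll angle φ = 10.844° = 0.18926350 rad
x = r_b·(cos φ + φ·sin φ) = 112.255028
y = r_b·(sin φ − φ·cos φ) = 0.248363

x=112.255028 y=0.248363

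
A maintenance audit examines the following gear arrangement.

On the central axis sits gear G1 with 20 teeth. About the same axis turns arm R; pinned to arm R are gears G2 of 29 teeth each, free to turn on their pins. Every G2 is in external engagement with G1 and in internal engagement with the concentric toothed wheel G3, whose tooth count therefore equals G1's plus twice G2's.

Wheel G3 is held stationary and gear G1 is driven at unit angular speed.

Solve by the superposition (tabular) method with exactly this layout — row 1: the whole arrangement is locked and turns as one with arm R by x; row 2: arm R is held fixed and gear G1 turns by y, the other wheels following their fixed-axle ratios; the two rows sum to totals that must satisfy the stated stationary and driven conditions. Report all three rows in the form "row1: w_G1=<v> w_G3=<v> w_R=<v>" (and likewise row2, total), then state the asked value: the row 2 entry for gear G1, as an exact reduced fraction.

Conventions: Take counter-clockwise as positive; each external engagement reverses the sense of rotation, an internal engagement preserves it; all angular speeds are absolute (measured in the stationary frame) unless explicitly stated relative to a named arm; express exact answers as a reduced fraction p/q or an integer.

row1: w_G1=10/49 w_G3=10/49 w_R=10/49
row2: w_G1=39/49 w_G3=-10/49 w_R=0
total: w_G1=1 w_G3=0 w_R=10/49
asked value: 39/49

topology: planetary set — G1 20T / G2 29T / G3 78T, arm = carrier (Willis)
row 1 — lock + rotate with arm: ω_sun = ω_ring = ω_arm = x
row 2: sun turns y, ring = −(20/78)·y, arm 0
boundary: total ω_ring = x − (20/78)·y = 0 and total ω_sun = x + y = 1  ⇒  y = 39/49, x = 10/49
row 2 ring = −(20/78)·39/49 = -10/49
totals (row 1 + row 2): sun 10/49 + 39/49 = 1, ring 10/49 + (-10/49) = 0, arm 10/49 + 0 = 10/49
asked cell (row2, sun) = 39/49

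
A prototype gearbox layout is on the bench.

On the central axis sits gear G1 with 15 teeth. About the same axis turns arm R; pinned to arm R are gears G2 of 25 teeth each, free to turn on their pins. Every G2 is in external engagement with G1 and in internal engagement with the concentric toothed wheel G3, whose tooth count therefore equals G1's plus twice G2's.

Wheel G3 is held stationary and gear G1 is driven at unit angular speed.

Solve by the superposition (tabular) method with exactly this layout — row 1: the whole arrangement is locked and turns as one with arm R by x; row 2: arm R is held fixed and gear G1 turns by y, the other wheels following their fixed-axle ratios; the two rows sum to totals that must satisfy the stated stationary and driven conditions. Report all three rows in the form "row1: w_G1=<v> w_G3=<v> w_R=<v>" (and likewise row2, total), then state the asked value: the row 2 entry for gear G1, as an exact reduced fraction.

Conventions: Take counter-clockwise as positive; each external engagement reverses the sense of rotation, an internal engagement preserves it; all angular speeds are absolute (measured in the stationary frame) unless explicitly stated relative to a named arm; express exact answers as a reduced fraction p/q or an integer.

row1: w_G1=3/16 w_G3=3/16 w_R=3/16
row2: w_G1=13/16 w_G3=-3/16 w_R=0
total: w_G1=1 w_G3=0 w_R=3/16
asked value: 13/16

recognized (axles ride arm R): planetary set, 15/25/65 teeth
row 1 — lock + rotate with arm: ω_sun = ω_ring = ω_arm = x
row 2 — arm fixed, fixed-axis ratios: sun y, ring −(15/65)·y, arm 0
boundary: total ω_ring = x − (15/65)·y = 0 and total ω_sun = x + y = 1  ⇒  y = 13/16, x = 3/16
row 2 ring = −(15/65)·13/16 = -3/16
totals (row 1 + row 2): sun 3/16 + 13/16 = 1, ring 3/16 + (-3/16) = 0, arm 3/16 + 0 = 3/16
asked cell (row2, sun) = 13/16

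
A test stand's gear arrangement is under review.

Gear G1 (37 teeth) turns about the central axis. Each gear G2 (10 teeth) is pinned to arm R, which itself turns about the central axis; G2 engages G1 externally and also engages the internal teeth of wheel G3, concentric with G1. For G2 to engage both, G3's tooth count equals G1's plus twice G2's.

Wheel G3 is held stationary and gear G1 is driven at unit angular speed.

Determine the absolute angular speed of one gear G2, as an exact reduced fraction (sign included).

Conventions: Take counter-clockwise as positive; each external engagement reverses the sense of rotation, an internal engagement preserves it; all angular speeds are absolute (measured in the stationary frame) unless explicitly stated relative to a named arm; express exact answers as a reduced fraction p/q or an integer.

-37/20

planetary set (37T centre, 10T on arm, 57T internal) — Willis relation
ring teeth: 37 + 2·10 = 57
37(ω_sun−ω_arm) = −57(ω_ring−ω_arm),  ω_ring = 0, ω_sun = 1
37(1−ω_arm) = −57(0−ω_arm)  ⇒  94·ω_arm = 37  ⇒  ω_arm = 37/94
sun–planet mesh: 37·(1−37/94) = −10·(ω_p−ω_arm)  ⇒  ω_p−ω_arm = -2109/940
ω_p = 37/94 − 2109/940 = -37/20
exact speed ratio = -37/20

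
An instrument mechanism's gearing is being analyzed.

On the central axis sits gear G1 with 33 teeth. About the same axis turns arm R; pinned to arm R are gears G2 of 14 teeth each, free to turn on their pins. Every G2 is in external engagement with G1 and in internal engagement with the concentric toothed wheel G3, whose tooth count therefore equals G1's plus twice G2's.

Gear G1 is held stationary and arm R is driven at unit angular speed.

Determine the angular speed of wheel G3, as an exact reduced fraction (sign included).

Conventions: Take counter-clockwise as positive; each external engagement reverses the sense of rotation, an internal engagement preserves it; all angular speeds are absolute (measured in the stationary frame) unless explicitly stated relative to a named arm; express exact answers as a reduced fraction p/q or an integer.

94/61

planetary set (33T centre, 14T on arm, 61T internal) — Willis relation
ring teeth: 33 + 2·14 = 61
33(ω_sun−ω_arm) = −61(ω_ring−ω_arm),  ω_sun = 0, ω_arm = 1
ω_ring = 1 − (33/61)(0−1) = 94/61
exact speed ratio = 94/61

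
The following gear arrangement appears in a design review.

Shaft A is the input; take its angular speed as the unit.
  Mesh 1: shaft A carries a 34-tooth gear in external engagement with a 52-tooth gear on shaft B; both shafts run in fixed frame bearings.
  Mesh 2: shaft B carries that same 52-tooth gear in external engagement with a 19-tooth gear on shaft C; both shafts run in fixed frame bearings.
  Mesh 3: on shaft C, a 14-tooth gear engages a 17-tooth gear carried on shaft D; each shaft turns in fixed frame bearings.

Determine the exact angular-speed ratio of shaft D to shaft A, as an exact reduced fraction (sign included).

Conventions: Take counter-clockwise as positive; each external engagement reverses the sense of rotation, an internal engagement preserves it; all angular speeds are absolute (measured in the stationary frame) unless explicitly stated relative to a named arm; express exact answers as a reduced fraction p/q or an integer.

class = fixed-axis compound train [3 meshes; 3 ratios multiply, 3 sense flips]
mesh 1 [34T→52T]: running ratio 17/26, sense −
mesh 2 [52T→19T]: running ratio 34/19, sense +
mesh 3 [14T→17T]: running ratio 28/19, sense −
ω_out/ω_in = -28/19

-28/19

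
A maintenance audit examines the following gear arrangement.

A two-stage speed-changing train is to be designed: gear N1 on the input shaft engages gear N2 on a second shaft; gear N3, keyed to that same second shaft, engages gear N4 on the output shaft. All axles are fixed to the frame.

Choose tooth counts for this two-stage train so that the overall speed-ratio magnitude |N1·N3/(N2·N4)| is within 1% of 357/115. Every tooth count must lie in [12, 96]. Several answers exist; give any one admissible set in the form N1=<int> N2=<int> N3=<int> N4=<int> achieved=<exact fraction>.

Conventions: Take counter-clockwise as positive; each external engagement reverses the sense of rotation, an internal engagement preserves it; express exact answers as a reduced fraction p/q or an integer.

N1=17 N2=15 N3=63 N4=23 achieved=357/115

design class (target 357/115): fixed-axis compound train
target = 357/115 in lowest terms: an exact hit needs N1·N3 = k·357 and N2·N4 = k·115 for one integer k, every count in [12, 96]; additionally prefer no 1:1 stage (N1 ≠ N2, N3 ≠ N4)
k = 1…2: no 1:1-free in-range split of k·357 and k·115 into factor pairs; take k = 3
k = 3: N1·N3 = 1071 = 17·63, N2·N4 = 345 = 15·23
achieved = 17·63/(15·23) = 357/115; |achieved − target| = 0 ≤ 357/11500 ✓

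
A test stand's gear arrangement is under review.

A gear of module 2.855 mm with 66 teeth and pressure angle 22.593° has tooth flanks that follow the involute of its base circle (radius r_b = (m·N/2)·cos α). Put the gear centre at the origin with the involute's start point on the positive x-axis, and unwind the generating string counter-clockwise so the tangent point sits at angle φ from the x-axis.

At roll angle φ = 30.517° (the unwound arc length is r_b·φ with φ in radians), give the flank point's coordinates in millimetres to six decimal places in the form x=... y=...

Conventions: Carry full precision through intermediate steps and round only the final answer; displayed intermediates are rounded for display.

topology: single-mesh involute geometry — m = 2.855, N = 66
pitch radius r_p = m·N/2 = 2.855·66/2 = 94.215000
base radius r_b = r_p·cos α = 94.215000·cos 22.593° = 86.984673
roll angle φ = 30.517° = 0.53262213 rad
x = r_b·(cos φ + φ·sin φ) = 98.461505
y = r_b·(sin φ − φ·cos φ) = 4.258027

x=98.461505 y=4.258027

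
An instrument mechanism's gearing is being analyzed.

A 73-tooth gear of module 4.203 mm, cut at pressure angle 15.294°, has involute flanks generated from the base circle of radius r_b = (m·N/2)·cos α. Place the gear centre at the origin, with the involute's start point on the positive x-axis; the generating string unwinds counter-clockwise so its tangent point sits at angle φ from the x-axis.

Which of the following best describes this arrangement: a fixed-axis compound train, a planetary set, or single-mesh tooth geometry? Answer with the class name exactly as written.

class = single-mesh tooth geometry [base-circle involute, m = 4.203, 73T]
classification: single-mesh tooth geometry

single-mesh tooth geometry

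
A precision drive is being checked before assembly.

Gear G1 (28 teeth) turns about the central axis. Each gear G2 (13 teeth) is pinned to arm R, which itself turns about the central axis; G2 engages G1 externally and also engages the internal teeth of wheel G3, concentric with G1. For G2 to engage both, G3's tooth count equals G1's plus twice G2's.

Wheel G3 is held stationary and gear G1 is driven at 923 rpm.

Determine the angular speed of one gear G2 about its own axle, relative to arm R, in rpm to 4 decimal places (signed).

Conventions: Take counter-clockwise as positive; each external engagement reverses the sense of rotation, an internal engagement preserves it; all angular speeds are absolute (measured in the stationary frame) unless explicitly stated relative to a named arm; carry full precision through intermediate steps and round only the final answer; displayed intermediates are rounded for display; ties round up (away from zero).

-1309.1707 rpm

recognized (axles ride arm R): planetary set, 28/13/54 teeth
normalise by the input: solve with ω_sun = 1, then scale by 923 rpm
ring teeth: 28 + 2·13 = 54
28(ω_sun−ω_arm) = −54(ω_ring−ω_arm),  ω_ring = 0, ω_sun = 1
28(1−ω_arm) = −54(0−ω_arm)  ⇒  82·ω_arm = 28  ⇒  ω_arm = 14/41
sun–planet mesh: 28·(1−14/41) = −13·(ω_p−ω_arm)  ⇒  ω_p−ω_arm = -756/533
scale: ω_p−ω_arm = -756/533 × 923 rpm = -1309.1707 rpm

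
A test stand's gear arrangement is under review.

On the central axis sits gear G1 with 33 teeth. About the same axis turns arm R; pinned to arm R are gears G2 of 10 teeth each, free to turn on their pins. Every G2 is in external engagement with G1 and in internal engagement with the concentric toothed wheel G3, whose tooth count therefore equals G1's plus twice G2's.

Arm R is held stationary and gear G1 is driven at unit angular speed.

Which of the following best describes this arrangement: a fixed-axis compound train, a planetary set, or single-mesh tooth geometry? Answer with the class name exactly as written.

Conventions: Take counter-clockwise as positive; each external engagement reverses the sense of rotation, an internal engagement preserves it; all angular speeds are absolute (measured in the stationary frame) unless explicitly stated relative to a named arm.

planetary set

planetary set (33T centre, 10T on arm, 53T internal) — Willis relation
classification: planetary set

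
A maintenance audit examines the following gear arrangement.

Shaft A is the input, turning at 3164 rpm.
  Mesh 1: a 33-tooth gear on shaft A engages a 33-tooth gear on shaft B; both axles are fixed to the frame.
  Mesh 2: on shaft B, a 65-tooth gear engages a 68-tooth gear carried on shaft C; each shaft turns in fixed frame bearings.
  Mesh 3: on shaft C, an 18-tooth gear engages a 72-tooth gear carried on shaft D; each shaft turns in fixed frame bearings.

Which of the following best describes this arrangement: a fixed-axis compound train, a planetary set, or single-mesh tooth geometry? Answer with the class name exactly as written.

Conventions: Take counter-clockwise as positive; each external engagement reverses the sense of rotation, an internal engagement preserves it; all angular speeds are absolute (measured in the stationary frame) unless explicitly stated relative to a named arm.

recognized (4 fixed axles, 3 meshes): fixed-axis compound train
classification: fixed-axis compound train

fixed-axis compound train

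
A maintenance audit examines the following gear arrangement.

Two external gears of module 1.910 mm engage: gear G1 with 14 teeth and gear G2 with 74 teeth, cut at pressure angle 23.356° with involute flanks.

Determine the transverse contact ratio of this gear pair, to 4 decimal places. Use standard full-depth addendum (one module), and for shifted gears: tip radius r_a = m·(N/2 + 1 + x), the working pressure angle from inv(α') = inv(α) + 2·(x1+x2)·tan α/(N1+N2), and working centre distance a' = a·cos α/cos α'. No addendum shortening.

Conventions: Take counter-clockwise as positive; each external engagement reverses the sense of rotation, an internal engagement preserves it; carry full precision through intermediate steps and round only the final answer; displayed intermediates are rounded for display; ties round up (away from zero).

1.5100

single-mesh involute tooth geometry (14T engaging 74T at module 1.910)
base radii: r_b1 = 12.274453, r_b2 = 64.879254
tip radii: r_a1 = 15.280000, r_a2 = 72.580000
no profile shift: α' = α, a' = a
action lengths: √(r_a1²−r_b1²) = 9.100340, √(r_a2²−r_b2²) = 32.535194
base pitch p_b = π·m·cos α = 5.508762
CR = (9.100340 + 32.535194 − 84.040000·sin 23.35600°)/5.508762 = 1.510043
contact ratio ≈ 1.5100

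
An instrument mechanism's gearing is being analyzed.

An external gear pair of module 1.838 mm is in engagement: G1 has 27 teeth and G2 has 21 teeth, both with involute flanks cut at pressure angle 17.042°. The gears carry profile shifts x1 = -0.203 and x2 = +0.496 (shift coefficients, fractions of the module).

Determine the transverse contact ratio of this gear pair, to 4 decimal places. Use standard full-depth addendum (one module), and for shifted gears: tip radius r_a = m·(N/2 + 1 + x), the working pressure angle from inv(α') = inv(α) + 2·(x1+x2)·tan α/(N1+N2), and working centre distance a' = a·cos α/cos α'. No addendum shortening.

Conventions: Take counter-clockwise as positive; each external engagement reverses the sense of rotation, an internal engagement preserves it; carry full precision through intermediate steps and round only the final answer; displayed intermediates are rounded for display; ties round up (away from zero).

class = single-mesh tooth geometry [involute pair 27T × 21T, m = 1.838]
base radii: r_b1 = 23.723466, r_b2 = 18.451584
tip radii: r_a1 = 26.277886, r_a2 = 22.048648
inv(α') = inv(17.042°) + 2·(-0.203+0.496)·tan α/(27+21) = 0.01283566  ⇒  α' = 19.05809°
a' = a·cos α / cos α' = 44.1120·cos 17.042°/cos 19.05809° = 44.620805
action lengths: √(r_a1²−r_b1²) = 11.301525, √(r_a2²−r_b2²) = 12.069876
base pitch p_b = π·m·cos α = 5.520701
CR = (11.301525 + 12.069876 − 44.620805·sin 19.05809°)/5.520701 = 1.594276
contact ratio ≈ 1.5943

1.5943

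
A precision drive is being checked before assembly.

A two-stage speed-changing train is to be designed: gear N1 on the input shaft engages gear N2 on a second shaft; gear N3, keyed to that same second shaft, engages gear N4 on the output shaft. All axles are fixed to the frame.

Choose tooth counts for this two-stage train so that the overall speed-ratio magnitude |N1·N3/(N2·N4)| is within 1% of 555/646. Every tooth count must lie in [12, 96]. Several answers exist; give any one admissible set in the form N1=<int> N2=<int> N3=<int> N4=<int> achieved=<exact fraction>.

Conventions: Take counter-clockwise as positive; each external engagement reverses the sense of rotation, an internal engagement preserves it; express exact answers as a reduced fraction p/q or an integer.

N1=15 N2=17 N3=37 N4=38 achieved=555/646

topology: fixed-axis compound train — 2 stages, target 555/646
target = 555/646 in lowest terms: an exact hit needs N1·N3 = k·555 and N2·N4 = k·646 for one integer k, every count in [12, 96]; additionally prefer no 1:1 stage (N1 ≠ N2, N3 ≠ N4)
k = 1: N1·N3 = 555 = 15·37, N2·N4 = 646 = 17·38
achieved = 15·37/(17·38) = 555/646; |achieved − target| = 0 ≤ 111/12920 ✓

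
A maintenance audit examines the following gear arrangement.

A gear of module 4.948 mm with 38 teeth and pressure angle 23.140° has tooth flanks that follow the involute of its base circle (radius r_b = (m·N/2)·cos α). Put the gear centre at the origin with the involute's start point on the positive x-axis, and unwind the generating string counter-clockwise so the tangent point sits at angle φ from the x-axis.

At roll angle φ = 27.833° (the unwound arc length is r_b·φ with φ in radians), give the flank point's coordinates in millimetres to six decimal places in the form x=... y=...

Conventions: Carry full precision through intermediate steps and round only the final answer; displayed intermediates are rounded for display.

x=96.054626 y=3.226005

recognized (one wheel, involute flank): single-mesh tooth geometry, m = 4.948, N = 38
pitch radius r_p = m·N/2 = 4.948·38/2 = 94.012000
base radius r_b = r_p·cos α = 94.012000·cos 23.140° = 86.448487
roll angle φ = 27.833° = 0.48577749 rad
x = r_b·(cos φ + φ·sin φ) = 96.054626
y = r_b·(sin φ − φ·cos φ) = 3.226005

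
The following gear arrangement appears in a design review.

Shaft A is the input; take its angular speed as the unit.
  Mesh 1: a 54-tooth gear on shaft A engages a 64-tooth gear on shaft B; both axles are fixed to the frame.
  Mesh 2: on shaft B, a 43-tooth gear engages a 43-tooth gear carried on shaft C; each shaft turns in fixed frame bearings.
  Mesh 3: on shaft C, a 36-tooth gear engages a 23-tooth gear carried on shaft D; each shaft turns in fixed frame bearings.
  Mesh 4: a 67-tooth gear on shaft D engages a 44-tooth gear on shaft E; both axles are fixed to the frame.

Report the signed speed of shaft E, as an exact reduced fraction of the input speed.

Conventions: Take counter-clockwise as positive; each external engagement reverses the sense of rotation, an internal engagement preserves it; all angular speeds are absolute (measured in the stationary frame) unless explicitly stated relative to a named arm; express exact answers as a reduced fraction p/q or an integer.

16281/8096

4-mesh fixed-axis compound train (all bearings frame-fixed)
mesh 1 [54T→64T]: |ω|/ω_in = 1×54/64 = 27/32, sense flips to −
mesh 2 [43T→43T]: |ω|/ω_in = (27/32)×43/43 = 27/32, sense flips to +
mesh 3 [36T→23T]: |ω|/ω_in = (27/32)×36/23 = 243/184, sense flips to −
mesh 4 [67T→44T]: |ω|/ω_in = (243/184)×67/44 = 16281/8096, sense flips to +
signed output speed (× input speed) = 16281/8096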